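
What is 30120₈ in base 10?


Positional values:
Position 0: 0 × 8^0 = 0
Position 1: 2 × 8^1 = 16
Position 2: 1 × 8^2 = 64
Position 3: 0 × 8^3 = 0
Position 4: 3 × 8^4 = 12288
Sum = 0 + 16 + 64 + 0 + 12288
= 12368


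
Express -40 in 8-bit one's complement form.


Original: 00101000
Invert all bits:
  bit 0: 0 → 1
  bit 1: 0 → 1
  bit 2: 1 → 0
  bit 3: 0 → 1
  bit 4: 1 → 0
  bit 5: 0 → 1
  bit 6: 0 → 1
  bit 7: 0 → 1
= 11010111


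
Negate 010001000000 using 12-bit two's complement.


Original: 010001000000
Step 1 - Invert all bits: 101110111111
Step 2 - Add 1: 101110111111 + 1
= 101111000000 (represents -1088)


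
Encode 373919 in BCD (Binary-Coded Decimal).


Each digit → 4-bit binary:
  3 → 0011
  7 → 0111
  3 → 0011
  9 → 1001
  1 → 0001
  9 → 1001
= 0011 0111 0011 1001 0001 1001


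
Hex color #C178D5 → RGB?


Hex: #C178D5
R = C1₁₆ = 193
G = 78₁₆ = 120
B = D5₁₆ = 213
= RGB(193, 120, 213)


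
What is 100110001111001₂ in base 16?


Group into 4-bit nibbles: 0100110001111001
  0100 = 4
  1100 = C
  0111 = 7
  1001 = 9
= 0x4C79


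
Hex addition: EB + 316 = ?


Align and add column by column (LSB to MSB, each column mod 16 with carry):
  00EB
+ 0316
  ----
  col 0: B(11) + 6(6) + 0 (carry in) = 17 → 1(1), carry out 1
  col 1: E(14) + 1(1) + 1 (carry in) = 16 → 0(0), carry out 1
  col 2: 0(0) + 3(3) + 1 (carry in) = 4 → 4(4), carry out 0
  col 3: 0(0) + 0(0) + 0 (carry in) = 0 → 0(0), carry out 0
Reading digits MSB→LSB: 0401
Strip leading zeros: 401
= 0x401


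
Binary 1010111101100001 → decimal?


Positional values:
Bit 0: 1 × 2^0 = 1
Bit 5: 1 × 2^5 = 32
Bit 6: 1 × 2^6 = 64
Bit 8: 1 × 2^8 = 256
Bit 9: 1 × 2^9 = 512
Bit 10: 1 × 2^10 = 1024
Bit 11: 1 × 2^11 = 2048
Bit 13: 1 × 2^13 = 8192
Bit 15: 1 × 2^15 = 32768
Sum = 1 + 32 + 64 + 256 + 512 + 1024 + 2048 + 8192 + 32768
= 44897


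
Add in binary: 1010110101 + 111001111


Align and add column by column (LSB to MSB, carry propagating):
  01010110101
+ 00111001111
  -----------
  col 0: 1 + 1 + 0 (carry in) = 2 → bit 0, carry out 1
  col 1: 0 + 1 + 1 (carry in) = 2 → bit 0, carry out 1
  col 2: 1 + 1 + 1 (carry in) = 3 → bit 1, carry out 1
  col 3: 0 + 1 + 1 (carry in) = 2 → bit 0, carry out 1
  col 4: 1 + 0 + 1 (carry in) = 2 → bit 0, carry out 1
  col 5: 1 + 0 + 1 (carry in) = 2 → bit 0, carry out 1
  col 6: 0 + 1 + 1 (carry in) = 2 → bit 0, carry out 1
  col 7: 1 + 1 + 1 (carry in) = 3 → bit 1, carry out 1
  col 8: 0 + 1 + 1 (carry in) = 2 → bit 0, carry out 1
  col 9: 1 + 0 + 1 (carry in) = 2 → bit 0, carry out 1
  col 10: 0 + 0 + 1 (carry in) = 1 → bit 1, carry out 0
Reading bits MSB→LSB: 10010000100
Strip leading zeros: 10010000100
= 10010000100


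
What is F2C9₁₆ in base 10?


Positional values:
Position 0: 9 × 16^0 = 9 × 1 = 9
Position 1: C × 16^1 = 12 × 16 = 192
Position 2: 2 × 16^2 = 2 × 256 = 512
Position 3: F × 16^3 = 15 × 4096 = 61440
Sum = 9 + 192 + 512 + 61440
= 62153


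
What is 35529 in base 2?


Divide by 2 repeatedly:
35529 ÷ 2 = 17764 remainder 1
17764 ÷ 2 = 8882 remainder 0
8882 ÷ 2 = 4441 remainder 0
4441 ÷ 2 = 2220 remainder 1
2220 ÷ 2 = 1110 remainder 0
1110 ÷ 2 = 555 remainder 0
555 ÷ 2 = 277 remainder 1
277 ÷ 2 = 138 remainder 1
138 ÷ 2 = 69 remainder 0
69 ÷ 2 = 34 remainder 1
34 ÷ 2 = 17 remainder 0
17 ÷ 2 = 8 remainder 1
8 ÷ 2 = 4 remainder 0
4 ÷ 2 = 2 remainder 0
2 ÷ 2 = 1 remainder 0
1 ÷ 2 = 0 remainder 1
Reading remainders bottom-up:
= 1000101011001001


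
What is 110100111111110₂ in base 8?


Group into 3-bit groups: 110100111111110
  110 = 6
  100 = 4
  111 = 7
  111 = 7
  110 = 6
= 0o64776


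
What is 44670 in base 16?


Divide by 16 repeatedly:
44670 ÷ 16 = 2791 remainder 14 (E)
2791 ÷ 16 = 174 remainder 7 (7)
174 ÷ 16 = 10 remainder 14 (E)
10 ÷ 16 = 0 remainder 10 (A)
Reading remainders bottom-up:
= 0xAE7E


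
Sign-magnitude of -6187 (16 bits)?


Sign bit: 1 (negative)
Magnitude: 6187 = 001100000101011
= 1001100000101011


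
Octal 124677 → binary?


Each octal digit → 3 binary bits:
  1 = 001
  2 = 010
  4 = 100
  6 = 110
  7 = 111
  7 = 111
Concatenate: 001 010 100 110 111 111
= 001010100110111111


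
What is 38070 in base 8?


Divide by 8 repeatedly:
38070 ÷ 8 = 4758 remainder 6
4758 ÷ 8 = 594 remainder 6
594 ÷ 8 = 74 remainder 2
74 ÷ 8 = 9 remainder 2
9 ÷ 8 = 1 remainder 1
1 ÷ 8 = 0 remainder 1
Reading remainders bottom-up:
= 0o112266


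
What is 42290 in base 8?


Divide by 8 repeatedly:
42290 ÷ 8 = 5286 remainder 2
5286 ÷ 8 = 660 remainder 6
660 ÷ 8 = 82 remainder 4
82 ÷ 8 = 10 remainder 2
10 ÷ 8 = 1 remainder 2
1 ÷ 8 = 0 remainder 1
Reading remainders bottom-up:
= 0o122462


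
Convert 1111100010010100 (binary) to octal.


Group into 3-bit groups: 001111100010010100
  001 = 1
  111 = 7
  100 = 4
  010 = 2
  010 = 2
  100 = 4
= 0o174224


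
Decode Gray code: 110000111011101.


Gray code: 110000111011101
MSB stays the same: 1
Each subsequent bit = prev_binary XOR current_gray:
  B[1] = 1 XOR 1 = 0
  B[2] = 0 XOR 0 = 0
  B[3] = 0 XOR 0 = 0
  B[4] = 0 XOR 0 = 0
  B[5] = 0 XOR 0 = 0
  B[6] = 0 XOR 1 = 1
  B[7] = 1 XOR 1 = 0
  B[8] = 0 XOR 1 = 1
  B[9] = 1 XOR 0 = 1
  B[10] = 1 XOR 1 = 0
  B[11] = 0 XOR 1 = 1
  B[12] = 1 XOR 1 = 0
  B[13] = 0 XOR 0 = 0
  B[14] = 0 XOR 1 = 1
= 100000101101001 (16745 decimal)


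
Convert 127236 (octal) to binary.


Each octal digit → 3 binary bits:
  1 = 001
  2 = 010
  7 = 111
  2 = 010
  3 = 011
  6 = 110
Concatenate: 001 010 111 010 011 110
= 001010111010011110


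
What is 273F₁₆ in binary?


Each hex digit → 4 binary bits:
  2 = 0010
  7 = 0111
  3 = 0011
  F = 1111
Concatenate: 0010 0111 0011 1111
= 0010011100111111


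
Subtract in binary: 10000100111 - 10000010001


Align and subtract column by column (LSB to MSB, borrowing when needed):
  10000100111
- 10000010001
  -----------
  col 0: (1 - 0 borrow-in) - 1 → 1 - 1 = 0, borrow out 0
  col 1: (1 - 0 borrow-in) - 0 → 1 - 0 = 1, borrow out 0
  col 2: (1 - 0 borrow-in) - 0 → 1 - 0 = 1, borrow out 0
  col 3: (0 - 0 borrow-in) - 0 → 0 - 0 = 0, borrow out 0
  col 4: (0 - 0 borrow-in) - 1 → borrow from next column: (0+2) - 1 = 1, borrow out 1
  col 5: (1 - 1 borrow-in) - 0 → 0 - 0 = 0, borrow out 0
  col 6: (0 - 0 borrow-in) - 0 → 0 - 0 = 0, borrow out 0
  col 7: (0 - 0 borrow-in) - 0 → 0 - 0 = 0, borrow out 0
  col 8: (0 - 0 borrow-in) - 0 → 0 - 0 = 0, borrow out 0
  col 9: (0 - 0 borrow-in) - 0 → 0 - 0 = 0, borrow out 0
  col 10: (1 - 0 borrow-in) - 1 → 1 - 1 = 0, borrow out 0
Reading bits MSB→LSB: 00000010110
Strip leading zeros: 10110
= 10110


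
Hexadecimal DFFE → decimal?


Positional values:
Position 0: E × 16^0 = 14 × 1 = 14
Position 1: F × 16^1 = 15 × 16 = 240
Position 2: F × 16^2 = 15 × 256 = 3840
Position 3: D × 16^3 = 13 × 4096 = 53248
Sum = 14 + 240 + 3840 + 53248
= 57342


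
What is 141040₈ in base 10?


Positional values:
Position 0: 0 × 8^0 = 0
Position 1: 4 × 8^1 = 32
Position 2: 0 × 8^2 = 0
Position 3: 1 × 8^3 = 512
Position 4: 4 × 8^4 = 16384
Position 5: 1 × 8^5 = 32768
Sum = 0 + 32 + 0 + 512 + 16384 + 32768
= 49696


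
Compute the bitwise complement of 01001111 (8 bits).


Original: 01001111
Invert all bits:
  bit 0: 0 → 1
  bit 1: 1 → 0
  bit 2: 0 → 1
  bit 3: 0 → 1
  bit 4: 1 → 0
  bit 5: 1 → 0
  bit 6: 1 → 0
  bit 7: 1 → 0
= 10110000


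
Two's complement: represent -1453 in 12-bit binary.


Original: 010110101101
Step 1 - Invert all bits: 101001010010
Step 2 - Add 1: 101001010010 + 1
= 101001010011 (represents -1453)


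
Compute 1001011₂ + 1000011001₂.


Align and add column by column (LSB to MSB, carry propagating):
  00001001011
+ 01000011001
  -----------
  col 0: 1 + 1 + 0 (carry in) = 2 → bit 0, carry out 1
  col 1: 1 + 0 + 1 (carry in) = 2 → bit 0, carry out 1
  col 2: 0 + 0 + 1 (carry in) = 1 → bit 1, carry out 0
  col 3: 1 + 1 + 0 (carry in) = 2 → bit 0, carry out 1
  col 4: 0 + 1 + 1 (carry in) = 2 → bit 0, carry out 1
  col 5: 0 + 0 + 1 (carry in) = 1 → bit 1, carry out 0
  col 6: 1 + 0 + 0 (carry in) = 1 → bit 1, carry out 0
  col 7: 0 + 0 + 0 (carry in) = 0 → bit 0, carry out 0
  col 8: 0 + 0 + 0 (carry in) = 0 → bit 0, carry out 0
  col 9: 0 + 1 + 0 (carry in) = 1 → bit 1, carry out 0
  col 10: 0 + 0 + 0 (carry in) = 0 → bit 0, carry out 0
Reading bits MSB→LSB: 01001100100
Strip leading zeros: 1001100100
= 1001100100


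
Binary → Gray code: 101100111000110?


Binary: 101100111000110
Gray code: G = B XOR (B >> 1)
B >> 1 = 010110011100011
101100111000110 XOR 010110011100011:
  1 XOR 0 = 1
  0 XOR 1 = 1
  1 XOR 0 = 1
  1 XOR 1 = 0
  0 XOR 1 = 1
  0 XOR 0 = 0
  1 XOR 0 = 1
  1 XOR 1 = 0
  1 XOR 1 = 0
  0 XOR 1 = 1
  0 XOR 0 = 0
  0 XOR 0 = 0
  1 XOR 0 = 1
  1 XOR 1 = 0
  0 XOR 1 = 1
= 111010100100101


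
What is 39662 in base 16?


Divide by 16 repeatedly:
39662 ÷ 16 = 2478 remainder 14 (E)
2478 ÷ 16 = 154 remainder 14 (E)
154 ÷ 16 = 9 remainder 10 (A)
9 ÷ 16 = 0 remainder 9 (9)
Reading remainders bottom-up:
= 0x9AEE


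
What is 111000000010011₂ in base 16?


Group into 4-bit nibbles: 0111000000010011
  0111 = 7
  0000 = 0
  0001 = 1
  0011 = 3
= 0x7013


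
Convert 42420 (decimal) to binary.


Divide by 2 repeatedly:
42420 ÷ 2 = 21210 remainder 0
21210 ÷ 2 = 10605 remainder 0
10605 ÷ 2 = 5302 remainder 1
5302 ÷ 2 = 2651 remainder 0
2651 ÷ 2 = 1325 remainder 1
1325 ÷ 2 = 662 remainder 1
662 ÷ 2 = 331 remainder 0
331 ÷ 2 = 165 remainder 1
165 ÷ 2 = 82 remainder 1
82 ÷ 2 = 41 remainder 0
41 ÷ 2 = 20 remainder 1
20 ÷ 2 = 10 remainder 0
10 ÷ 2 = 5 remainder 0
5 ÷ 2 = 2 remainder 1
2 ÷ 2 = 1 remainder 0
1 ÷ 2 = 0 remainder 1
Reading remainders bottom-up:
= 1010010110110100


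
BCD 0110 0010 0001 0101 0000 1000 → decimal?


Each 4-bit group → digit:
  0110 → 6
  0010 → 2
  0001 → 1
  0101 → 5
  0000 → 0
  1000 → 8
= 621508


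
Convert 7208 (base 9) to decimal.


Positional values (base 9):
  8 × 9^0 = 8 × 1 = 8
  0 × 9^1 = 0 × 9 = 0
  2 × 9^2 = 2 × 81 = 162
  7 × 9^3 = 7 × 729 = 5103
Sum = 8 + 0 + 162 + 5103
= 5273


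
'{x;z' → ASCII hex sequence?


String: '{x;z'  (4 characters)
Per-character ASCII lookup:
  '{': special character: '{' = 123 → 0x7B
  'x': lowercase starts at 97: 'x' = 97 + 23 = 120 → 0x78
  ';': special character: ';' = 59 → 0x3B
  'z': lowercase starts at 97: 'z' = 97 + 25 = 122 → 0x7A
= 0x7B 0x78 0x3B 0x7A


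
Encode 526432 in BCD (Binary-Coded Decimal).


Each digit → 4-bit binary:
  5 → 0101
  2 → 0010
  6 → 0110
  4 → 0100
  3 → 0011
  2 → 0010
= 0101 0010 0110 0100 0011 0010


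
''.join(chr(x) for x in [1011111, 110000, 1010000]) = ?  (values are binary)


Codes (binary): 1011111 110000 1010000
Per-code ASCII lookup:
  1011111 = 95  (special character) → '_'
  110000 = 48  (range 48-57: digits, 48 - 48 = 0) → '0'
  1010000 = 80  (range 65-90: uppercase, 80 - 65 = 15) → 'P'
= '_0P'


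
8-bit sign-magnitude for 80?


Sign bit: 0 (positive)
Magnitude: 80 = 1010000
= 01010000


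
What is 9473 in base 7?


Divide by 7 repeatedly:
9473 ÷ 7 = 1353 remainder 2
1353 ÷ 7 = 193 remainder 2
193 ÷ 7 = 27 remainder 4
27 ÷ 7 = 3 remainder 6
3 ÷ 7 = 0 remainder 3
Reading remainders bottom-up:
= 36422


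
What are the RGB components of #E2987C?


Hex: #E2987C
R = E2₁₆ = 226
G = 98₁₆ = 152
B = 7C₁₆ = 124
= RGB(226, 152, 124)


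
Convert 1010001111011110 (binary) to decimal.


Positional values:
Bit 1: 1 × 2^1 = 2
Bit 2: 1 × 2^2 = 4
Bit 3: 1 × 2^3 = 8
Bit 4: 1 × 2^4 = 16
Bit 6: 1 × 2^6 = 64
Bit 7: 1 × 2^7 = 128
Bit 8: 1 × 2^8 = 256
Bit 9: 1 × 2^9 = 512
Bit 13: 1 × 2^13 = 8192
Bit 15: 1 × 2^15 = 32768
Sum = 2 + 4 + 8 + 16 + 64 + 128 + 256 + 512 + 8192 + 32768
= 41950


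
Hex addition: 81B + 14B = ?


Align and add column by column (LSB to MSB, each column mod 16 with carry):
  081B
+ 014B
  ----
  col 0: B(11) + B(11) + 0 (carry in) = 22 → 6(6), carry out 1
  col 1: 1(1) + 4(4) + 1 (carry in) = 6 → 6(6), carry out 0
  col 2: 8(8) + 1(1) + 0 (carry in) = 9 → 9(9), carry out 0
  col 3: 0(0) + 0(0) + 0 (carry in) = 0 → 0(0), carry out 0
Reading digits MSB→LSB: 0966
Strip leading zeros: 966
= 0x966


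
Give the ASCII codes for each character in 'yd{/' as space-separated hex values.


String: 'yd{/'  (4 characters)
Per-character ASCII lookup:
  'y': lowercase starts at 97: 'y' = 97 + 24 = 121 → 0x79
  'd': lowercase starts at 97: 'd' = 97 + 3 = 100 → 0x64
  '{': special character: '{' = 123 → 0x7B
  '/': special character: '/' = 47 → 0x2F
= 0x79 0x64 0x7B 0x2F


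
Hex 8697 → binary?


Each hex digit → 4 binary bits:
  8 = 1000
  6 = 0110
  9 = 1001
  7 = 0111
Concatenate: 1000 0110 1001 0111
= 1000011010010111


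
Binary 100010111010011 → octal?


Group into 3-bit groups: 100010111010011
  100 = 4
  010 = 2
  111 = 7
  010 = 2
  011 = 3
= 0o42723


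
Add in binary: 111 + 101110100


Align and add column by column (LSB to MSB, carry propagating):
  0000000111
+ 0101110100
  ----------
  col 0: 1 + 0 + 0 (carry in) = 1 → bit 1, carry out 0
  col 1: 1 + 0 + 0 (carry in) = 1 → bit 1, carry out 0
  col 2: 1 + 1 + 0 (carry in) = 2 → bit 0, carry out 1
  col 3: 0 + 0 + 1 (carry in) = 1 → bit 1, carry out 0
  col 4: 0 + 1 + 0 (carry in) = 1 → bit 1, carry out 0
  col 5: 0 + 1 + 0 (carry in) = 1 → bit 1, carry out 0
  col 6: 0 + 1 + 0 (carry in) = 1 → bit 1, carry out 0
  col 7: 0 + 0 + 0 (carry in) = 0 → bit 0, carry out 0
  col 8: 0 + 1 + 0 (carry in) = 1 → bit 1, carry out 0
  col 9: 0 + 0 + 0 (carry in) = 0 → bit 0, carry out 0
Reading bits MSB→LSB: 0101111011
Strip leading zeros: 101111011
= 101111011


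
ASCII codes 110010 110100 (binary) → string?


Codes (binary): 110010 110100
Per-code ASCII lookup:
  110010 = 50  (range 48-57: digits, 50 - 48 = 2) → '2'
  110100 = 52  (range 48-57: digits, 52 - 48 = 4) → '4'
= '24'


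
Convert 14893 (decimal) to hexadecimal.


Divide by 16 repeatedly:
14893 ÷ 16 = 930 remainder 13 (D)
930 ÷ 16 = 58 remainder 2 (2)
58 ÷ 16 = 3 remainder 10 (A)
3 ÷ 16 = 0 remainder 3 (3)
Reading remainders bottom-up:
= 0x3A2D


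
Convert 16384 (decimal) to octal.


Divide by 8 repeatedly:
16384 ÷ 8 = 2048 remainder 0
2048 ÷ 8 = 256 remainder 0
256 ÷ 8 = 32 remainder 0
32 ÷ 8 = 4 remainder 0
4 ÷ 8 = 0 remainder 4
Reading remainders bottom-up:
= 0o40000


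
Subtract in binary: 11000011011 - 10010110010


Align and subtract column by column (LSB to MSB, borrowing when needed):
  11000011011
- 10010110010
  -----------
  col 0: (1 - 0 borrow-in) - 0 → 1 - 0 = 1, borrow out 0
  col 1: (1 - 0 borrow-in) - 1 → 1 - 1 = 0, borrow out 0
  col 2: (0 - 0 borrow-in) - 0 → 0 - 0 = 0, borrow out 0
  col 3: (1 - 0 borrow-in) - 0 → 1 - 0 = 1, borrow out 0
  col 4: (1 - 0 borrow-in) - 1 → 1 - 1 = 0, borrow out 0
  col 5: (0 - 0 borrow-in) - 1 → borrow from next column: (0+2) - 1 = 1, borrow out 1
  col 6: (0 - 1 borrow-in) - 0 → borrow from next column: (-1+2) - 0 = 1, borrow out 1
  col 7: (0 - 1 borrow-in) - 1 → borrow from next column: (-1+2) - 1 = 0, borrow out 1
  col 8: (0 - 1 borrow-in) - 0 → borrow from next column: (-1+2) - 0 = 1, borrow out 1
  col 9: (1 - 1 borrow-in) - 0 → 0 - 0 = 0, borrow out 0
  col 10: (1 - 0 borrow-in) - 1 → 1 - 1 = 0, borrow out 0
Reading bits MSB→LSB: 00101101001
Strip leading zeros: 101101001
= 101101001


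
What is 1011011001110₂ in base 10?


Positional values:
Bit 1: 1 × 2^1 = 2
Bit 2: 1 × 2^2 = 4
Bit 3: 1 × 2^3 = 8
Bit 6: 1 × 2^6 = 64
Bit 7: 1 × 2^7 = 128
Bit 9: 1 × 2^9 = 512
Bit 10: 1 × 2^10 = 1024
Bit 12: 1 × 2^12 = 4096
Sum = 2 + 4 + 8 + 64 + 128 + 512 + 1024 + 4096
= 5838


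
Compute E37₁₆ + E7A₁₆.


Align and add column by column (LSB to MSB, each column mod 16 with carry):
  0E37
+ 0E7A
  ----
  col 0: 7(7) + A(10) + 0 (carry in) = 17 → 1(1), carry out 1
  col 1: 3(3) + 7(7) + 1 (carry in) = 11 → B(11), carry out 0
  col 2: E(14) + E(14) + 0 (carry in) = 28 → C(12), carry out 1
  col 3: 0(0) + 0(0) + 1 (carry in) = 1 → 1(1), carry out 0
Reading digits MSB→LSB: 1CB1
Strip leading zeros: 1CB1
= 0x1CB1


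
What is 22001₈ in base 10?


Positional values:
Position 0: 1 × 8^0 = 1
Position 1: 0 × 8^1 = 0
Position 2: 0 × 8^2 = 0
Position 3: 2 × 8^3 = 1024
Position 4: 2 × 8^4 = 8192
Sum = 1 + 0 + 0 + 1024 + 8192
= 9217


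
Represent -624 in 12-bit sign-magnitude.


Sign bit: 1 (negative)
Magnitude: 624 = 01001110000
= 101001110000


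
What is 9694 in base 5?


Divide by 5 repeatedly:
9694 ÷ 5 = 1938 remainder 4
1938 ÷ 5 = 387 remainder 3
387 ÷ 5 = 77 remainder 2
77 ÷ 5 = 15 remainder 2
15 ÷ 5 = 3 remainder 0
3 ÷ 5 = 0 remainder 3
Reading remainders bottom-up:
= 302234


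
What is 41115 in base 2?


Divide by 2 repeatedly:
41115 ÷ 2 = 20557 remainder 1
20557 ÷ 2 = 10278 remainder 1
10278 ÷ 2 = 5139 remainder 0
5139 ÷ 2 = 2569 remainder 1
2569 ÷ 2 = 1284 remainder 1
1284 ÷ 2 = 642 remainder 0
642 ÷ 2 = 321 remainder 0
321 ÷ 2 = 160 remainder 1
160 ÷ 2 = 80 remainder 0
80 ÷ 2 = 40 remainder 0
40 ÷ 2 = 20 remainder 0
20 ÷ 2 = 10 remainder 0
10 ÷ 2 = 5 remainder 0
5 ÷ 2 = 2 remainder 1
2 ÷ 2 = 1 remainder 0
1 ÷ 2 = 0 remainder 1
Reading remainders bottom-up:
= 1010000010011011


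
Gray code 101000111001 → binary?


Gray code: 101000111001
MSB stays the same: 1
Each subsequent bit = prev_binary XOR current_gray:
  B[1] = 1 XOR 0 = 1
  B[2] = 1 XOR 1 = 0
  B[3] = 0 XOR 0 = 0
  B[4] = 0 XOR 0 = 0
  B[5] = 0 XOR 0 = 0
  B[6] = 0 XOR 1 = 1
  B[7] = 1 XOR 1 = 0
  B[8] = 0 XOR 1 = 1
  B[9] = 1 XOR 0 = 1
  B[10] = 1 XOR 0 = 1
  B[11] = 1 XOR 1 = 0
= 110000101110 (3118 decimal)


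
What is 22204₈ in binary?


Each octal digit → 3 binary bits:
  2 = 010
  2 = 010
  2 = 010
  0 = 000
  4 = 100
Concatenate: 010 010 010 000 100
= 010010010000100


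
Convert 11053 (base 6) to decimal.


Positional values (base 6):
  3 × 6^0 = 3 × 1 = 3
  5 × 6^1 = 5 × 6 = 30
  0 × 6^2 = 0 × 36 = 0
  1 × 6^3 = 1 × 216 = 216
  1 × 6^4 = 1 × 1296 = 1296
Sum = 3 + 30 + 0 + 216 + 1296
= 1545


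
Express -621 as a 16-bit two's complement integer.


Original: 0000001001101101
Step 1 - Invert all bits: 1111110110010010
Step 2 - Add 1: 1111110110010010 + 1
= 1111110110010011 (represents -621)


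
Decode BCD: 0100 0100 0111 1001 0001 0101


Each 4-bit group → digit:
  0100 → 4
  0100 → 4
  0111 → 7
  1001 → 9
  0001 → 1
  0101 → 5
= 447915


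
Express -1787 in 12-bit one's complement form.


Original: 011011111011
Invert all bits:
  bit 0: 0 → 1
  bit 1: 1 → 0
  bit 2: 1 → 0
  bit 3: 0 → 1
  bit 4: 1 → 0
  bit 5: 1 → 0
  bit 6: 1 → 0
  bit 7: 1 → 0
  bit 8: 1 → 0
  bit 9: 0 → 1
  bit 10: 1 → 0
  bit 11: 1 → 0
= 100100000100


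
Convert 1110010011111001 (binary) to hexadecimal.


Group into 4-bit nibbles: 1110010011111001
  1110 = E
  0100 = 4
  1111 = F
  1001 = 9
= 0xE4F9


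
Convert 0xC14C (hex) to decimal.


Positional values:
Position 0: C × 16^0 = 12 × 1 = 12
Position 1: 4 × 16^1 = 4 × 16 = 64
Position 2: 1 × 16^2 = 1 × 256 = 256
Position 3: C × 16^3 = 12 × 4096 = 49152
Sum = 12 + 64 + 256 + 49152
= 49484


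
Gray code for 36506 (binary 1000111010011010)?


Binary: 1000111010011010
Gray code: G = B XOR (B >> 1)
B >> 1 = 0100011101001101
1000111010011010 XOR 0100011101001101:
  1 XOR 0 = 1
  0 XOR 1 = 1
  0 XOR 0 = 0
  0 XOR 0 = 0
  1 XOR 0 = 1
  1 XOR 1 = 0
  1 XOR 1 = 0
  0 XOR 1 = 1
  1 XOR 0 = 1
  0 XOR 1 = 1
  0 XOR 0 = 0
  1 XOR 0 = 1
  1 XOR 1 = 0
  0 XOR 1 = 1
  1 XOR 0 = 1
  0 XOR 1 = 1
= 1100100111010111


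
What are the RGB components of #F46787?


Hex: #F46787
R = F4₁₆ = 244
G = 67₁₆ = 103
B = 87₁₆ = 135
= RGB(244, 103, 135)


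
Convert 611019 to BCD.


Each digit → 4-bit binary:
  6 → 0110
  1 → 0001
  1 → 0001
  0 → 0000
  1 → 0001
  9 → 1001
= 0110 0001 0001 0000 0001 1001


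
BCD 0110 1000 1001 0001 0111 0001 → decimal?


Each 4-bit group → digit:
  0110 → 6
  1000 → 8
  1001 → 9
  0001 → 1
  0111 → 7
  0001 → 1
= 689171


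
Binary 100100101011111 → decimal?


Positional values:
Bit 0: 1 × 2^0 = 1
Bit 1: 1 × 2^1 = 2
Bit 2: 1 × 2^2 = 4
Bit 3: 1 × 2^3 = 8
Bit 4: 1 × 2^4 = 16
Bit 6: 1 × 2^6 = 64
Bit 8: 1 × 2^8 = 256
Bit 11: 1 × 2^11 = 2048
Bit 14: 1 × 2^14 = 16384
Sum = 1 + 2 + 4 + 8 + 16 + 64 + 256 + 2048 + 16384
= 18783


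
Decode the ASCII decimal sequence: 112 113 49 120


Codes (decimal): 112 113 49 120
Per-code ASCII lookup:
  112  (range 97-122: lowercase, 112 - 97 = 15) → 'p'
  113  (range 97-122: lowercase, 113 - 97 = 16) → 'q'
  49  (range 48-57: digits, 49 - 48 = 1) → '1'
  120  (range 97-122: lowercase, 120 - 97 = 23) → 'x'
= 'pq1x'


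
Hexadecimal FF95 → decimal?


Positional values:
Position 0: 5 × 16^0 = 5 × 1 = 5
Position 1: 9 × 16^1 = 9 × 16 = 144
Position 2: F × 16^2 = 15 × 256 = 3840
Position 3: F × 16^3 = 15 × 4096 = 61440
Sum = 5 + 144 + 3840 + 61440
= 65429


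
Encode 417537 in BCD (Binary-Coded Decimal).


Each digit → 4-bit binary:
  4 → 0100
  1 → 0001
  7 → 0111
  5 → 0101
  3 → 0011
  7 → 0111
= 0100 0001 0111 0101 0011 0111


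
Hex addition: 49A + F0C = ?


Align and add column by column (LSB to MSB, each column mod 16 with carry):
  049A
+ 0F0C
  ----
  col 0: A(10) + C(12) + 0 (carry in) = 22 → 6(6), carry out 1
  col 1: 9(9) + 0(0) + 1 (carry in) = 10 → A(10), carry out 0
  col 2: 4(4) + F(15) + 0 (carry in) = 19 → 3(3), carry out 1
  col 3: 0(0) + 0(0) + 1 (carry in) = 1 → 1(1), carry out 0
Reading digits MSB→LSB: 13A6
Strip leading zeros: 13A6
= 0x13A6


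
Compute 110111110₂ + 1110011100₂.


Align and add column by column (LSB to MSB, carry propagating):
  00110111110
+ 01110011100
  -----------
  col 0: 0 + 0 + 0 (carry in) = 0 → bit 0, carry out 0
  col 1: 1 + 0 + 0 (carry in) = 1 → bit 1, carry out 0
  col 2: 1 + 1 + 0 (carry in) = 2 → bit 0, carry out 1
  col 3: 1 + 1 + 1 (carry in) = 3 → bit 1, carry out 1
  col 4: 1 + 1 + 1 (carry in) = 3 → bit 1, carry out 1
  col 5: 1 + 0 + 1 (carry in) = 2 → bit 0, carry out 1
  col 6: 0 + 0 + 1 (carry in) = 1 → bit 1, carry out 0
  col 7: 1 + 1 + 0 (carry in) = 2 → bit 0, carry out 1
  col 8: 1 + 1 + 1 (carry in) = 3 → bit 1, carry out 1
  col 9: 0 + 1 + 1 (carry in) = 2 → bit 0, carry out 1
  col 10: 0 + 0 + 1 (carry in) = 1 → bit 1, carry out 0
Reading bits MSB→LSB: 10101011010
Strip leading zeros: 10101011010
= 10101011010


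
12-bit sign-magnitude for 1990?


Sign bit: 0 (positive)
Magnitude: 1990 = 11111000110
= 011111000110


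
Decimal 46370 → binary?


Divide by 2 repeatedly:
46370 ÷ 2 = 23185 remainder 0
23185 ÷ 2 = 11592 remainder 1
11592 ÷ 2 = 5796 remainder 0
5796 ÷ 2 = 2898 remainder 0
2898 ÷ 2 = 1449 remainder 0
1449 ÷ 2 = 724 remainder 1
724 ÷ 2 = 362 remainder 0
362 ÷ 2 = 181 remainder 0
181 ÷ 2 = 90 remainder 1
90 ÷ 2 = 45 remainder 0
45 ÷ 2 = 22 remainder 1
22 ÷ 2 = 11 remainder 0
11 ÷ 2 = 5 remainder 1
5 ÷ 2 = 2 remainder 1
2 ÷ 2 = 1 remainder 0
1 ÷ 2 = 0 remainder 1
Reading remainders bottom-up:
= 1011010100100010


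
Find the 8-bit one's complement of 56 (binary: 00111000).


Original: 00111000
Invert all bits:
  bit 0: 0 → 1
  bit 1: 0 → 1
  bit 2: 1 → 0
  bit 3: 1 → 0
  bit 4: 1 → 0
  bit 5: 0 → 1
  bit 6: 0 → 1
  bit 7: 0 → 1
= 11000111


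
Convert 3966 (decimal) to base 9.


Divide by 9 repeatedly:
3966 ÷ 9 = 440 remainder 6
440 ÷ 9 = 48 remainder 8
48 ÷ 9 = 5 remainder 3
5 ÷ 9 = 0 remainder 5
Reading remainders bottom-up:
= 5386


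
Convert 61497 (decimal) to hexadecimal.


Divide by 16 repeatedly:
61497 ÷ 16 = 3843 remainder 9 (9)
3843 ÷ 16 = 240 remainder 3 (3)
240 ÷ 16 = 15 remainder 0 (0)
15 ÷ 16 = 0 remainder 15 (F)
Reading remainders bottom-up:
= 0xF039


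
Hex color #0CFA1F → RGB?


Hex: #0CFA1F
R = 0C₁₆ = 12
G = FA₁₆ = 250
B = 1F₁₆ = 31
= RGB(12, 250, 31)


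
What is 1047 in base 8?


Divide by 8 repeatedly:
1047 ÷ 8 = 130 remainder 7
130 ÷ 8 = 16 remainder 2
16 ÷ 8 = 2 remainder 0
2 ÷ 8 = 0 remainder 2
Reading remainders bottom-up:
= 0o2027


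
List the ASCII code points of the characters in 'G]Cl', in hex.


String: 'G]Cl'  (4 characters)
Per-character ASCII lookup:
  'G': uppercase starts at 65: 'G' = 65 + 6 = 71 → 0x47
  ']': special character: ']' = 93 → 0x5D
  'C': uppercase starts at 65: 'C' = 65 + 2 = 67 → 0x43
  'l': lowercase starts at 97: 'l' = 97 + 11 = 108 → 0x6C
= 0x47 0x5D 0x43 0x6C


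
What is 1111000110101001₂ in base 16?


Group into 4-bit nibbles: 1111000110101001
  1111 = F
  0001 = 1
  1010 = A
  1001 = 9
= 0xF1A9


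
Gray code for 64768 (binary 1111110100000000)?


Binary: 1111110100000000
Gray code: G = B XOR (B >> 1)
B >> 1 = 0111111010000000
1111110100000000 XOR 0111111010000000:
  1 XOR 0 = 1
  1 XOR 1 = 0
  1 XOR 1 = 0
  1 XOR 1 = 0
  1 XOR 1 = 0
  1 XOR 1 = 0
  0 XOR 1 = 1
  1 XOR 0 = 1
  0 XOR 1 = 1
  0 XOR 0 = 0
  0 XOR 0 = 0
  0 XOR 0 = 0
  0 XOR 0 = 0
  0 XOR 0 = 0
  0 XOR 0 = 0
  0 XOR 0 = 0
= 1000001110000000


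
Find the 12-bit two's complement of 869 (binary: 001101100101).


Original: 001101100101
Step 1 - Invert all bits: 110010011010
Step 2 - Add 1: 110010011010 + 1
= 110010011011 (represents -869)


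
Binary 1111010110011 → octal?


Group into 3-bit groups: 001111010110011
  001 = 1
  111 = 7
  010 = 2
  110 = 6
  011 = 3
= 0o17263


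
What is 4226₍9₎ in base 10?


Positional values (base 9):
  6 × 9^0 = 6 × 1 = 6
  2 × 9^1 = 2 × 9 = 18
  2 × 9^2 = 2 × 81 = 162
  4 × 9^3 = 4 × 729 = 2916
Sum = 6 + 18 + 162 + 2916
= 3102


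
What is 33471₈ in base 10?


Positional values:
Position 0: 1 × 8^0 = 1
Position 1: 7 × 8^1 = 56
Position 2: 4 × 8^2 = 256
Position 3: 3 × 8^3 = 1536
Position 4: 3 × 8^4 = 12288
Sum = 1 + 56 + 256 + 1536 + 12288
= 14137


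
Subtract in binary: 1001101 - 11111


Align and subtract column by column (LSB to MSB, borrowing when needed):
  1001101
- 0011111
  -------
  col 0: (1 - 0 borrow-in) - 1 → 1 - 1 = 0, borrow out 0
  col 1: (0 - 0 borrow-in) - 1 → borrow from next column: (0+2) - 1 = 1, borrow out 1
  col 2: (1 - 1 borrow-in) - 1 → borrow from next column: (0+2) - 1 = 1, borrow out 1
  col 3: (1 - 1 borrow-in) - 1 → borrow from next column: (0+2) - 1 = 1, borrow out 1
  col 4: (0 - 1 borrow-in) - 1 → borrow from next column: (-1+2) - 1 = 0, borrow out 1
  col 5: (0 - 1 borrow-in) - 0 → borrow from next column: (-1+2) - 0 = 1, borrow out 1
  col 6: (1 - 1 borrow-in) - 0 → 0 - 0 = 0, borrow out 0
Reading bits MSB→LSB: 0101110
Strip leading zeros: 101110
= 101110


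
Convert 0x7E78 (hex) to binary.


Each hex digit → 4 binary bits:
  7 = 0111
  E = 1110
  7 = 0111
  8 = 1000
Concatenate: 0111 1110 0111 1000
= 0111111001111000


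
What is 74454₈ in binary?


Each octal digit → 3 binary bits:
  7 = 111
  4 = 100
  4 = 100
  5 = 101
  4 = 100
Concatenate: 111 100 100 101 100
= 111100100101100


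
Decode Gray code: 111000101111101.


Gray code: 111000101111101
MSB stays the same: 1
Each subsequent bit = prev_binary XOR current_gray:
  B[1] = 1 XOR 1 = 0
  B[2] = 0 XOR 1 = 1
  B[3] = 1 XOR 0 = 1
  B[4] = 1 XOR 0 = 1
  B[5] = 1 XOR 0 = 1
  B[6] = 1 XOR 1 = 0
  B[7] = 0 XOR 0 = 0
  B[8] = 0 XOR 1 = 1
  B[9] = 1 XOR 1 = 0
  B[10] = 0 XOR 1 = 1
  B[11] = 1 XOR 1 = 0
  B[12] = 0 XOR 1 = 1
  B[13] = 1 XOR 0 = 1
  B[14] = 1 XOR 1 = 0
= 101111001010110 (24150 decimal)


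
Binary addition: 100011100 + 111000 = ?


Align and add column by column (LSB to MSB, carry propagating):
  0100011100
+ 0000111000
  ----------
  col 0: 0 + 0 + 0 (carry in) = 0 → bit 0, carry out 0
  col 1: 0 + 0 + 0 (carry in) = 0 → bit 0, carry out 0
  col 2: 1 + 0 + 0 (carry in) = 1 → bit 1, carry out 0
  col 3: 1 + 1 + 0 (carry in) = 2 → bit 0, carry out 1
  col 4: 1 + 1 + 1 (carry in) = 3 → bit 1, carry out 1
  col 5: 0 + 1 + 1 (carry in) = 2 → bit 0, carry out 1
  col 6: 0 + 0 + 1 (carry in) = 1 → bit 1, carry out 0
  col 7: 0 + 0 + 0 (carry in) = 0 → bit 0, carry out 0
  col 8: 1 + 0 + 0 (carry in) = 1 → bit 1, carry out 0
  col 9: 0 + 0 + 0 (carry in) = 0 → bit 0, carry out 0
Reading bits MSB→LSB: 0101010100
Strip leading zeros: 101010100
= 101010100


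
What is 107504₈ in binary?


Each octal digit → 3 binary bits:
  1 = 001
  0 = 000
  7 = 111
  5 = 101
  0 = 000
  4 = 100
Concatenate: 001 000 111 101 000 100
= 001000111101000100


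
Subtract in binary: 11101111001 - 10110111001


Align and subtract column by column (LSB to MSB, borrowing when needed):
  11101111001
- 10110111001
  -----------
  col 0: (1 - 0 borrow-in) - 1 → 1 - 1 = 0, borrow out 0
  col 1: (0 - 0 borrow-in) - 0 → 0 - 0 = 0, borrow out 0
  col 2: (0 - 0 borrow-in) - 0 → 0 - 0 = 0, borrow out 0
  col 3: (1 - 0 borrow-in) - 1 → 1 - 1 = 0, borrow out 0
  col 4: (1 - 0 borrow-in) - 1 → 1 - 1 = 0, borrow out 0
  col 5: (1 - 0 borrow-in) - 1 → 1 - 1 = 0, borrow out 0
  col 6: (1 - 0 borrow-in) - 0 → 1 - 0 = 1, borrow out 0
  col 7: (0 - 0 borrow-in) - 1 → borrow from next column: (0+2) - 1 = 1, borrow out 1
  col 8: (1 - 1 borrow-in) - 1 → borrow from next column: (0+2) - 1 = 1, borrow out 1
  col 9: (1 - 1 borrow-in) - 0 → 0 - 0 = 0, borrow out 0
  col 10: (1 - 0 borrow-in) - 1 → 1 - 1 = 0, borrow out 0
Reading bits MSB→LSB: 00111000000
Strip leading zeros: 111000000
= 111000000


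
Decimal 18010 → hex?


Divide by 16 repeatedly:
18010 ÷ 16 = 1125 remainder 10 (A)
1125 ÷ 16 = 70 remainder 5 (5)
70 ÷ 16 = 4 remainder 6 (6)
4 ÷ 16 = 0 remainder 4 (4)
Reading remainders bottom-up:
= 0x465A


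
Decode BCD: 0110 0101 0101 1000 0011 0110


Each 4-bit group → digit:
  0110 → 6
  0101 → 5
  0101 → 5
  1000 → 8
  0011 → 3
  0110 → 6
= 655836


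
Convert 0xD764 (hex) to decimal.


Positional values:
Position 0: 4 × 16^0 = 4 × 1 = 4
Position 1: 6 × 16^1 = 6 × 16 = 96
Position 2: 7 × 16^2 = 7 × 256 = 1792
Position 3: D × 16^3 = 13 × 4096 = 53248
Sum = 4 + 96 + 1792 + 53248
= 55140


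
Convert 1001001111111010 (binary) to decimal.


Positional values:
Bit 1: 1 × 2^1 = 2
Bit 3: 1 × 2^3 = 8
Bit 4: 1 × 2^4 = 16
Bit 5: 1 × 2^5 = 32
Bit 6: 1 × 2^6 = 64
Bit 7: 1 × 2^7 = 128
Bit 8: 1 × 2^8 = 256
Bit 9: 1 × 2^9 = 512
Bit 12: 1 × 2^12 = 4096
Bit 15: 1 × 2^15 = 32768
Sum = 2 + 8 + 16 + 32 + 64 + 128 + 256 + 512 + 4096 + 32768
= 37882


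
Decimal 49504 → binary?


Divide by 2 repeatedly:
49504 ÷ 2 = 24752 remainder 0
24752 ÷ 2 = 12376 remainder 0
12376 ÷ 2 = 6188 remainder 0
6188 ÷ 2 = 3094 remainder 0
3094 ÷ 2 = 1547 remainder 0
1547 ÷ 2 = 773 remainder 1
773 ÷ 2 = 386 remainder 1
386 ÷ 2 = 193 remainder 0
193 ÷ 2 = 96 remainder 1
96 ÷ 2 = 48 remainder 0
48 ÷ 2 = 24 remainder 0
24 ÷ 2 = 12 remainder 0
12 ÷ 2 = 6 remainder 0
6 ÷ 2 = 3 remainder 0
3 ÷ 2 = 1 remainder 1
1 ÷ 2 = 0 remainder 1
Reading remainders bottom-up:
= 1100000101100000


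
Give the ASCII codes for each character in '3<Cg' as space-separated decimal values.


String: '3<Cg'  (4 characters)
Per-character ASCII lookup:
  '3': digits start at 48: '3' = 48 + 3 = 51
  '<': special character: '<' = 60
  'C': uppercase starts at 65: 'C' = 65 + 2 = 67
  'g': lowercase starts at 97: 'g' = 97 + 6 = 103
= 51 60 67 103


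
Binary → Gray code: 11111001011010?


Binary: 11111001011010
Gray code: G = B XOR (B >> 1)
B >> 1 = 01111100101101
11111001011010 XOR 01111100101101:
  1 XOR 0 = 1
  1 XOR 1 = 0
  1 XOR 1 = 0
  1 XOR 1 = 0
  1 XOR 1 = 0
  0 XOR 1 = 1
  0 XOR 0 = 0
  1 XOR 0 = 1
  0 XOR 1 = 1
  1 XOR 0 = 1
  1 XOR 1 = 0
  0 XOR 1 = 1
  1 XOR 0 = 1
  0 XOR 1 = 1
= 10000101110111


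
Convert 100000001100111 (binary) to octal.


Group into 3-bit groups: 100000001100111
  100 = 4
  000 = 0
  001 = 1
  100 = 4
  111 = 7
= 0o40147


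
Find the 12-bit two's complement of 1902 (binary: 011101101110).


Original: 011101101110
Step 1 - Invert all bits: 100010010001
Step 2 - Add 1: 100010010001 + 1
= 100010010010 (represents -1902)


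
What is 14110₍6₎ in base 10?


Positional values (base 6):
  0 × 6^0 = 0 × 1 = 0
  1 × 6^1 = 1 × 6 = 6
  1 × 6^2 = 1 × 36 = 36
  4 × 6^3 = 4 × 216 = 864
  1 × 6^4 = 1 × 1296 = 1296
Sum = 0 + 6 + 36 + 864 + 1296
= 2202


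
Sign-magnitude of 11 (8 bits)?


Sign bit: 0 (positive)
Magnitude: 11 = 0001011
= 00001011


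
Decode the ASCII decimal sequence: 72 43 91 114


Codes (decimal): 72 43 91 114
Per-code ASCII lookup:
  72  (range 65-90: uppercase, 72 - 65 = 7) → 'H'
  43  (special character) → '+'
  91  (special character) → '['
  114  (range 97-122: lowercase, 114 - 97 = 17) → 'r'
= 'H+[r'


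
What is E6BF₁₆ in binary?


Each hex digit → 4 binary bits:
  E = 1110
  6 = 0110
  B = 1011
  F = 1111
Concatenate: 1110 0110 1011 1111
= 1110011010111111


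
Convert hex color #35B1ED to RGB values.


Hex: #35B1ED
R = 35₁₆ = 53
G = B1₁₆ = 177
B = ED₁₆ = 237
= RGB(53, 177, 237)


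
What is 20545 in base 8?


Divide by 8 repeatedly:
20545 ÷ 8 = 2568 remainder 1
2568 ÷ 8 = 321 remainder 0
321 ÷ 8 = 40 remainder 1
40 ÷ 8 = 5 remainder 0
5 ÷ 8 = 0 remainder 5
Reading remainders bottom-up:
= 0o50101


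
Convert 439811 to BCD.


Each digit → 4-bit binary:
  4 → 0100
  3 → 0011
  9 → 1001
  8 → 1000
  1 → 0001
  1 → 0001
= 0100 0011 1001 1000 0001 0001


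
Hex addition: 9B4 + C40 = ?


Align and add column by column (LSB to MSB, each column mod 16 with carry):
  09B4
+ 0C40
  ----
  col 0: 4(4) + 0(0) + 0 (carry in) = 4 → 4(4), carry out 0
  col 1: B(11) + 4(4) + 0 (carry in) = 15 → F(15), carry out 0
  col 2: 9(9) + C(12) + 0 (carry in) = 21 → 5(5), carry out 1
  col 3: 0(0) + 0(0) + 1 (carry in) = 1 → 1(1), carry out 0
Reading digits MSB→LSB: 15F4
Strip leading zeros: 15F4
= 0x15F4


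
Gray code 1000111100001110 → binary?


Gray code: 1000111100001110
MSB stays the same: 1
Each subsequent bit = prev_binary XOR current_gray:
  B[1] = 1 XOR 0 = 1
  B[2] = 1 XOR 0 = 1
  B[3] = 1 XOR 0 = 1
  B[4] = 1 XOR 1 = 0
  B[5] = 0 XOR 1 = 1
  B[6] = 1 XOR 1 = 0
  B[7] = 0 XOR 1 = 1
  B[8] = 1 XOR 0 = 1
  B[9] = 1 XOR 0 = 1
  B[10] = 1 XOR 0 = 1
  B[11] = 1 XOR 0 = 1
  B[12] = 1 XOR 1 = 0
  B[13] = 0 XOR 1 = 1
  B[14] = 1 XOR 1 = 0
  B[15] = 0 XOR 0 = 0
= 1111010111110100 (62964 decimal)


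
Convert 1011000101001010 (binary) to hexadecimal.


Group into 4-bit nibbles: 1011000101001010
  1011 = B
  0001 = 1
  0100 = 4
  1010 = A
= 0xB14A


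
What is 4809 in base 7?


Divide by 7 repeatedly:
4809 ÷ 7 = 687 remainder 0
687 ÷ 7 = 98 remainder 1
98 ÷ 7 = 14 remainder 0
14 ÷ 7 = 2 remainder 0
2 ÷ 7 = 0 remainder 2
Reading remainders bottom-up:
= 20010


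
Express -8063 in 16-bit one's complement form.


Original: 0001111101111111
Invert all bits:
  bit 0: 0 → 1
  bit 1: 0 → 1
  bit 2: 0 → 1
  bit 3: 1 → 0
  bit 4: 1 → 0
  bit 5: 1 → 0
  bit 6: 1 → 0
  bit 7: 1 → 0
  bit 8: 0 → 1
  bit 9: 1 → 0
  bit 10: 1 → 0
  bit 11: 1 → 0
  bit 12: 1 → 0
  bit 13: 1 → 0
  bit 14: 1 → 0
  bit 15: 1 → 0
= 1110000010000000


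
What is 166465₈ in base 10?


Positional values:
Position 0: 5 × 8^0 = 5
Position 1: 6 × 8^1 = 48
Position 2: 4 × 8^2 = 256
Position 3: 6 × 8^3 = 3072
Position 4: 6 × 8^4 = 24576
Position 5: 1 × 8^5 = 32768
Sum = 5 + 48 + 256 + 3072 + 24576 + 32768
= 60725


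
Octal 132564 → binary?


Each octal digit → 3 binary bits:
  1 = 001
  3 = 011
  2 = 010
  5 = 101
  6 = 110
  4 = 100
Concatenate: 001 011 010 101 110 100
= 001011010101110100


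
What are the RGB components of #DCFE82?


Hex: #DCFE82
R = DC₁₆ = 220
G = FE₁₆ = 254
B = 82₁₆ = 130
= RGB(220, 254, 130)


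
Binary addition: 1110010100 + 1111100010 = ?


Align and add column by column (LSB to MSB, carry propagating):
  01110010100
+ 01111100010
  -----------
  col 0: 0 + 0 + 0 (carry in) = 0 → bit 0, carry out 0
  col 1: 0 + 1 + 0 (carry in) = 1 → bit 1, carry out 0
  col 2: 1 + 0 + 0 (carry in) = 1 → bit 1, carry out 0
  col 3: 0 + 0 + 0 (carry in) = 0 → bit 0, carry out 0
  col 4: 1 + 0 + 0 (carry in) = 1 → bit 1, carry out 0
  col 5: 0 + 1 + 0 (carry in) = 1 → bit 1, carry out 0
  col 6: 0 + 1 + 0 (carry in) = 1 → bit 1, carry out 0
  col 7: 1 + 1 + 0 (carry in) = 2 → bit 0, carry out 1
  col 8: 1 + 1 + 1 (carry in) = 3 → bit 1, carry out 1
  col 9: 1 + 1 + 1 (carry in) = 3 → bit 1, carry out 1
  col 10: 0 + 0 + 1 (carry in) = 1 → bit 1, carry out 0
Reading bits MSB→LSB: 11101110110
Strip leading zeros: 11101110110
= 11101110110


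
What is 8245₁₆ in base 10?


Positional values:
Position 0: 5 × 16^0 = 5 × 1 = 5
Position 1: 4 × 16^1 = 4 × 16 = 64
Position 2: 2 × 16^2 = 2 × 256 = 512
Position 3: 8 × 16^3 = 8 × 4096 = 32768
Sum = 5 + 64 + 512 + 32768
= 33349


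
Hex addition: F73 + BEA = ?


Align and add column by column (LSB to MSB, each column mod 16 with carry):
  0F73
+ 0BEA
  ----
  col 0: 3(3) + A(10) + 0 (carry in) = 13 → D(13), carry out 0
  col 1: 7(7) + E(14) + 0 (carry in) = 21 → 5(5), carry out 1
  col 2: F(15) + B(11) + 1 (carry in) = 27 → B(11), carry out 1
  col 3: 0(0) + 0(0) + 1 (carry in) = 1 → 1(1), carry out 0
Reading digits MSB→LSB: 1B5D
Strip leading zeros: 1B5D
= 0x1B5D


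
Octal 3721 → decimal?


Positional values:
Position 0: 1 × 8^0 = 1
Position 1: 2 × 8^1 = 16
Position 2: 7 × 8^2 = 448
Position 3: 3 × 8^3 = 1536
Sum = 1 + 16 + 448 + 1536
= 2001


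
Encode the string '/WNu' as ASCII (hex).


String: '/WNu'  (4 characters)
Per-character ASCII lookup:
  '/': special character: '/' = 47 → 0x2F
  'W': uppercase starts at 65: 'W' = 65 + 22 = 87 → 0x57
  'N': uppercase starts at 65: 'N' = 65 + 13 = 78 → 0x4E
  'u': lowercase starts at 97: 'u' = 97 + 20 = 117 → 0x75
= 0x2F 0x57 0x4E 0x75


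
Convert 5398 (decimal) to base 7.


Divide by 7 repeatedly:
5398 ÷ 7 = 771 remainder 1
771 ÷ 7 = 110 remainder 1
110 ÷ 7 = 15 remainder 5
15 ÷ 7 = 2 remainder 1
2 ÷ 7 = 0 remainder 2
Reading remainders bottom-up:
= 21511


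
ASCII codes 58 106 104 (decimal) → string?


Codes (decimal): 58 106 104
Per-code ASCII lookup:
  58  (special character) → ':'
  106  (range 97-122: lowercase, 106 - 97 = 9) → 'j'
  104  (range 97-122: lowercase, 104 - 97 = 7) → 'h'
= ':jh'


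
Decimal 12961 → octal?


Divide by 8 repeatedly:
12961 ÷ 8 = 1620 remainder 1
1620 ÷ 8 = 202 remainder 4
202 ÷ 8 = 25 remainder 2
25 ÷ 8 = 3 remainder 1
3 ÷ 8 = 0 remainder 3
Reading remainders bottom-up:
= 0o31241


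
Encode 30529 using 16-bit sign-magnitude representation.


Sign bit: 0 (positive)
Magnitude: 30529 = 111011101000001
= 0111011101000001


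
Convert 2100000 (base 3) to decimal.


Positional values (base 3):
  0 × 3^0 = 0 × 1 = 0
  0 × 3^1 = 0 × 3 = 0
  0 × 3^2 = 0 × 9 = 0
  0 × 3^3 = 0 × 27 = 0
  0 × 3^4 = 0 × 81 = 0
  1 × 3^5 = 1 × 243 = 243
  2 × 3^6 = 2 × 729 = 1458
Sum = 0 + 0 + 0 + 0 + 0 + 243 + 1458
= 1701


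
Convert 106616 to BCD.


Each digit → 4-bit binary:
  1 → 0001
  0 → 0000
  6 → 0110
  6 → 0110
  1 → 0001
  6 → 0110
= 0001 0000 0110 0110 0001 0110


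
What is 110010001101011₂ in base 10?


Positional values:
Bit 0: 1 × 2^0 = 1
Bit 1: 1 × 2^1 = 2
Bit 3: 1 × 2^3 = 8
Bit 5: 1 × 2^5 = 32
Bit 6: 1 × 2^6 = 64
Bit 10: 1 × 2^10 = 1024
Bit 13: 1 × 2^13 = 8192
Bit 14: 1 × 2^14 = 16384
Sum = 1 + 2 + 8 + 32 + 64 + 1024 + 8192 + 16384
= 25707
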